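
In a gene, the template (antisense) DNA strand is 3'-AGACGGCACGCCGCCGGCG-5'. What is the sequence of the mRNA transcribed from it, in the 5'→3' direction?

Reading the template 3'→5' as shown, RNA polymerase pairs each base (A→U, T→A, G↔C) to build mRNA 5'→3' directly.

5'-UCUGCCGUGCGGCGGCCGC-3'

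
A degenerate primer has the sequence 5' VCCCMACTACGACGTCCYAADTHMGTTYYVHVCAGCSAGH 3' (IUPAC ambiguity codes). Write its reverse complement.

Standard pairs A↔T, G↔C; ambiguity codes pair Y↔R, M↔K, S↔S, D↔H, V↔B. Complement (BGGGKTGATGCTGCAGGRTTHADKCAARRBDBGTCGSTCD), then reverse for 5'→3'.

5′-DCTSGCTGBDBRRAACKDAHTTRGGACGTCGTAGTKGGGB-3′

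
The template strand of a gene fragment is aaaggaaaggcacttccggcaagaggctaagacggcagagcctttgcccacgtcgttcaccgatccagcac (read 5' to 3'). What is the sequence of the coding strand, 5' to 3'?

5'-GTGCTGGATCGGTGAACGACGTGGGCAAAGGCTCTGCCGTCTTAGCCTCTTGCCGGAAGTGCCTTTCCTTT-3'

The coding strand is complementary and antiparallel to the template: take the complement (A↔T, G↔C) and reverse.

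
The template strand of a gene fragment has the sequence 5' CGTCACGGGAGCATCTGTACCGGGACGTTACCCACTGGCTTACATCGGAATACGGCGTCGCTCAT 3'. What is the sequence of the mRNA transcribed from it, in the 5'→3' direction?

5'-AUGAGCGACGCCGUAUUCCGAUGUAAGCCAGUGGGUAACGUCCCGGUACAGAUGCUCCCGUGACG-3'

RNA polymerase reads the template 3'→5' and synthesizes mRNA 5'→3' by base-pairing (A→U, T→A, G↔C). The complement of the template is GCAGTGCCCTCGTAGACATGGCCCTGCAATGGGTGACCGAATGTAGCCTTATGCCGCAGCGAGTA; antiparallel, so 5'→3' the coding strand is ATGAGCGACGCCGTATTCCGATGTAAGCCAGTGGGTAACGTCCCGGTACAGATGCTCCCGTGACG. Replace T with U for the mRNA.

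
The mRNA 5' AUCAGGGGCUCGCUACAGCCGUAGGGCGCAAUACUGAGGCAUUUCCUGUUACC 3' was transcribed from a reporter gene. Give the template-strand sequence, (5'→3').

5'-GGTAACAGGAAATGCCTCAGTATTGCGCCCTACGGCTGTAGCGAGCCCCTGAT-3'

Replace U with T to get the coding DNA strand: ATCAGGGGCTCGCTACAGCCGTAGGGCGCAATACTGAGGCATTTCCTGTTACC. The template strand is its reverse complement (complement TAGTCCCCGAGCGATGTCGGCATCCCGCGTTATGACTCCGTAAAGGACAATGG, then reverse).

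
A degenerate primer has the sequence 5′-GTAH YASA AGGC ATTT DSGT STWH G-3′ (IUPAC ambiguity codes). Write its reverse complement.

5′-CDWASACSHAAATGCCTTSTRDTAC-3′

Standard pairs A↔T, G↔C; ambiguity codes pair Y↔R, W↔W, S↔S, D↔H. Complement (CATDRTSTTCCGTAAAHSCASAWDC), then reverse for 5'→3'.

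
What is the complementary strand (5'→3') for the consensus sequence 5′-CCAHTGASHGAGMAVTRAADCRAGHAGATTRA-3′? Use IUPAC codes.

Standard pairs A↔T, G↔C; ambiguity codes pair R↔Y, M↔K, S↔S, D↔H, V↔B. Complement (GGTDACTSDCTCKTBAYTTHGYTCDTCTAAYT), then reverse for 5'→3'.

5'-TYAATCTDCTYGHTTYABTKCTCDSTCADTGG-3'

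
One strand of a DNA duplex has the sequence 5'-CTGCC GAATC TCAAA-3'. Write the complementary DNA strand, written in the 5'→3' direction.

5′-TTTGAGATTCGGCAG-3′

The complement of CTGCCGAATCTCAAA is GACGGCTTAGAGTTT (A↔T, G↔C). DNA strands are antiparallel, so the complementary strand runs 3'→5'; reversing gives the 5'→3' form.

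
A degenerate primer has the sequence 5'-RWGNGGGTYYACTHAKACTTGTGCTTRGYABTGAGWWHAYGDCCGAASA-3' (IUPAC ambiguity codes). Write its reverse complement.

Standard pairs A↔T, G↔C; ambiguity codes pair R↔Y, K↔M, W↔W, S↔S, B↔V, D↔H, N↔N. Complement (YWCNCCCARRTGADTMTGAACACGAAYCRTVACTCWWDTRCHGGCTTST), then reverse for 5'→3'.

5′-TSTTCGGHCRTDWWCTCAVTRCYAAGCACAAGTMTDAGTRRACCCNCWY-3′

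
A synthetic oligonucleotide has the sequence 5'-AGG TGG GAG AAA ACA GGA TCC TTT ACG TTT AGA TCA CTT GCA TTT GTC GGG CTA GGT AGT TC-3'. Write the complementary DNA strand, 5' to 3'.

5'-GAACTACCTAGCCCGACAAATGCAAGTGATCTAAACGTAAAGGATCCTGTTTTCTCCCACCT-3'

The complement of AGGTGGGAGAAAACAGGATCCTTTACGTTTAGATCACTTGCATTTGTCGGGCTAGGTAGTTC is TCCACCCTCTTTTGTCCTAGGAAATGCAAATCTAGTGAACGTAAACAGCCCGATCCATCAAG (A↔T, G↔C). DNA strands are antiparallel, so the complementary strand runs 3'→5'; reversing gives the 5'→3' form.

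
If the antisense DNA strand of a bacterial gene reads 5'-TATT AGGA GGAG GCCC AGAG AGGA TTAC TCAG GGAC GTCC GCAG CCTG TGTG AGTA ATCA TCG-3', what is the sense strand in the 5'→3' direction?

5'-CGATGATTACTCACACAGGCTGCGGACGTCCCTGAGTAATCCTCTCTGGGCCTCCTCCTAATA-3'

The coding strand is complementary and antiparallel to the template: take the complement (A↔T, G↔C) and reverse.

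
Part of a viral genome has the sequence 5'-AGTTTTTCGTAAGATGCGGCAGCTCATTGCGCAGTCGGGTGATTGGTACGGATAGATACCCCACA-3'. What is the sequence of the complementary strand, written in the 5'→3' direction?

Pairing A↔T and G↔C gives TCAAAAAGCATTCTACGCCGTCGAGTAACGCGTCAGCCCACTAACCATGCCTATCTATGGGGTGT, running 3'→5'. Reverse for the 5'→3' convention.

5'-TGTGGGGTATCTATCCGTACCAATCACCCGACTGCGCAATGAGCTGCCGCATCTTACGAAAAACT-3'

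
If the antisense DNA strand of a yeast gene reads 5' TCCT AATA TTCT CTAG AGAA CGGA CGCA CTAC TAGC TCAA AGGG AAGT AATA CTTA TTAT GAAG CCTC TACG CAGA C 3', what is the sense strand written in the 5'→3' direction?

5′-GTCTGCGTAGAGGCTTCATAATAAGTATTACTTCCCTTTGAGCTAGTAGTGCGTCCGTTCTCTAGAGAATATTAGGA-3′

The coding strand is complementary and antiparallel to the template: take the complement (A↔T, G↔C) and reverse.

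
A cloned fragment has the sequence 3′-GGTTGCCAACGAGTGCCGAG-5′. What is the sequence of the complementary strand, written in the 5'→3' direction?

The strand is given 3'→5', so its complement runs 5'→3' in the same left-to-right order: pair each base A↔T, G↔C.

5′-CCAACGGTTGCTCACGGCTC-3′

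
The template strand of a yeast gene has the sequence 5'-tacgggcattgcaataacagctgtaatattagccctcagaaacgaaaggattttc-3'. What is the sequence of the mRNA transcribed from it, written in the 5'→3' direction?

5'-GAAAAUCCUUUCGUUUCUGAGGGCUAAUAUUACAGCUGUUAUUGCAAUGCCCGUA-3'

RNA polymerase reads the template 3'→5' and synthesizes mRNA 5'→3' by base-pairing (A→U, T→A, G↔C). The complement of the template is ATGCCCGTAACGTTATTGTCGACATTATAATCGGGAGTCTTTGCTTTCCTAAAAG; antiparallel, so 5'→3' the coding strand is GAAAATCCTTTCGTTTCTGAGGGCTAATATTACAGCTGTTATTGCAATGCCCGTA. Replace T with U for the mRNA.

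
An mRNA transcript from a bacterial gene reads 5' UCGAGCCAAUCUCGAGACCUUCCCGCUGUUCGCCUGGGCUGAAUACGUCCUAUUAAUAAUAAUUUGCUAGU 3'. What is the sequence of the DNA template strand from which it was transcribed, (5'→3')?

5'-ACTAGCAAATTATTATTAATAGGACGTATTCAGCCCAGGCGAACAGCGGGAAGGTCTCGAGATTGGCTCGA-3'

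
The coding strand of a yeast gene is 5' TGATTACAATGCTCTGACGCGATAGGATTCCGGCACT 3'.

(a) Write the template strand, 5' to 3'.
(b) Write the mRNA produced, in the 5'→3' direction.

(a) 5'-AGTGCCGGAATCCTATCGCGTCAGAGCATTGTAATCA-3'
(b) 5'-UGAUUACAAUGCUCUGACGCGAUAGGAUUCCGGCACU-3'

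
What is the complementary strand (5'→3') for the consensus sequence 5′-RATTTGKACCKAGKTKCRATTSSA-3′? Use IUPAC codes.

Standard pairs A↔T, G↔C; ambiguity codes pair R↔Y, K↔M, S↔S. Complement (YTAAACMTGGMTCMAMGYTAASST), then reverse for 5'→3'.

5'-TSSAATYGMAMCTMGGTMCAAATY-3'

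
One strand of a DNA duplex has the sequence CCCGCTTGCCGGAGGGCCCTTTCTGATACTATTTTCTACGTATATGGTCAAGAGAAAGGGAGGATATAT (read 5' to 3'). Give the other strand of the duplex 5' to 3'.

5'-ATATATCCTCCCTTTCTCTTGACCATATACGTAGAAAATAGTATCAGAAAGGGCCCTCCGGCAAGCGGG-3'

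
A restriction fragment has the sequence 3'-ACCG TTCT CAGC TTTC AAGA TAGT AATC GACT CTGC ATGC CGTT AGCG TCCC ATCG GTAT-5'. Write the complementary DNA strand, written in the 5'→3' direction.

The strand is given 3'→5', so its complement runs 5'→3' in the same left-to-right order: pair each base A↔T, G↔C.

5'-TGGCAAGAGTCGAAAGTTCTATCATTAGCTGAGACGTACGGCAATCGCAGGGTAGCCATA-3'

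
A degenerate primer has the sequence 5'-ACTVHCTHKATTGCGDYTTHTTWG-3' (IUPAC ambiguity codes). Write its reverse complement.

5'-CWAADAARHCGCAATMDAGDBAGT-3'

Standard pairs A↔T, G↔C; ambiguity codes pair Y↔R, K↔M, W↔W, D↔H, V↔B. Complement (TGABDGADMTAACGCHRAADAAWC), then reverse for 5'→3'.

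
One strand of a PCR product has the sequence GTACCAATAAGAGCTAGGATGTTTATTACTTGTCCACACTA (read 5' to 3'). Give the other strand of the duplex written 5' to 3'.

5'-TAGTGTGGACAAGTAATAAACATCCTAGCTCTTATTGGTAC-3'

Pairing A↔T and G↔C gives CATGGTTATTCTCGATCCTACAAATAATGAACAGGTGTGAT, running 3'→5'. Reverse for the 5'→3' convention.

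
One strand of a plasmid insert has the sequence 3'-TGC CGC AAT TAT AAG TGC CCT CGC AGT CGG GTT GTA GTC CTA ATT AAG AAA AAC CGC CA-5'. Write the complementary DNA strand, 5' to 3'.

5'-ACGGCGTTAATATTCACGGGAGCGTCAGCCCAACATCAGGATTAATTCTTTTTGGCGGT-3'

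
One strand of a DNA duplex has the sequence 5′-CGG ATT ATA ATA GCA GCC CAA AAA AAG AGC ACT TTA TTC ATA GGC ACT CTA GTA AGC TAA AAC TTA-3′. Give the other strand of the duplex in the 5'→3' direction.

5'-TAAGTTTTAGCTTACTAGAGTGCCTATGAATAAAGTGCTCTTTTTTTGGGCTGCTATTATAATCCG-3'

Pairing A↔T and G↔C gives GCCTAATATTATCGTCGGGTTTTTTTCTCGTGAAATAAGTATCCGTGAGATCATTCGATTTTGAAT, running 3'→5'. Reverse for the 5'→3' convention.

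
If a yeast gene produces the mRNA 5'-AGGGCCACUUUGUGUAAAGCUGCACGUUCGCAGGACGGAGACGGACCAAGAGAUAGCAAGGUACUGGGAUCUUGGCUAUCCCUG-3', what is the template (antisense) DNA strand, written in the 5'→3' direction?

5'-CAGGGATAGCCAAGATCCCAGTACCTTGCTATCTCTTGGTCCGTCTCCGTCCTGCGAACGTGCAGCTTTACACAAAGTGGCCCT-3'

Replace U with T to get the coding DNA strand: AGGGCCACTTTGTGTAAAGCTGCACGTTCGCAGGACGGAGACGGACCAAGAGATAGCAAGGTACTGGGATCTTGGCTATCCCTG. The template strand is its reverse complement (complement TCCCGGTGAAACACATTTCGACGTGCAAGCGTCCTGCCTCTGCCTGGTTCTCTATCGTTCCATGACCCTAGAACCGATAGGGAC, then reverse).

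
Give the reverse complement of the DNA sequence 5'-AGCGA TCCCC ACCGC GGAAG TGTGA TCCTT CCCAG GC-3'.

5'-GCCTGGGAAGGATCACACTTCCGCGGTGGGGATCGCT-3'

Reading the sequence 3'→5' and pairing each base (A↔T, G↔C) gives the reverse complement directly.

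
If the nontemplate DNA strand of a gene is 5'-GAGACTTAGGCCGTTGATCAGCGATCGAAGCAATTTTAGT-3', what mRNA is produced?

mRNA has the coding-strand sequence with U in place of T.

5'-GAGACUUAGGCCGUUGAUCAGCGAUCGAAGCAAUUUUAGU-3'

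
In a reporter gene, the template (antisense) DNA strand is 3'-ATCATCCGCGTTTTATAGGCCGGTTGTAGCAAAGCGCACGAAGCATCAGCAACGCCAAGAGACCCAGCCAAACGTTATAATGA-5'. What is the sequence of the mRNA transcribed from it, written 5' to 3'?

5'-UAGUAGGCGCAAAAUAUCCGGCCAACAUCGUUUCGCGUGCUUCGUAGUCGUUGCGGUUCUCUGGGUCGGUUUGCAAUAUUACU-3'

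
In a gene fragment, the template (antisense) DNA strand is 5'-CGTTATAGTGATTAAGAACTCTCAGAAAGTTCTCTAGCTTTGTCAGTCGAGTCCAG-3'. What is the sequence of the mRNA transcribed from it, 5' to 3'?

The mRNA has the sequence of the coding strand (reverse complement of the template) with T→U. Reverse complement of CGTTATAGTGATTAAGAACTCTCAGAAAGTTCTCTAGCTTTGTCAGTCGAGTCCAG is CTGGACTCGACTGACAAAGCTAGAGAACTTTCTGAGAGTTCTTAATCACTATAACG; then T→U.

5′-CUGGACUCGACUGACAAAGCUAGAGAACUUUCUGAGAGUUCUUAAUCACUAUAACG-3′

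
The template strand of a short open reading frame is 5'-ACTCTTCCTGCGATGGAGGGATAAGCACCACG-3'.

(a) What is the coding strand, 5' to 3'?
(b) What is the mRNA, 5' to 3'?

(a) 5'-CGTGGTGCTTATCCCTCCATCGCAGGAAGAGT-3'
(b) 5′-CGUGGUGCUUAUCCCUCCAUCGCAGGAAGAGU-3′

(a) The coding strand is the reverse complement of the template: complement TGAGAAGGACGCTACCTCCCTATTCGTGGTGC, then reverse.
(b) mRNA has the coding-strand sequence with T→U.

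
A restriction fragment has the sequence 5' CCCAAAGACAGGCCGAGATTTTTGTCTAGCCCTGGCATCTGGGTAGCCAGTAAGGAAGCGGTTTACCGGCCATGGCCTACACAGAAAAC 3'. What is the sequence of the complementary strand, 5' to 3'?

5'-GTTTTCTGTGTAGGCCATGGCCGGTAAACCGCTTCCTTACTGGCTACCCAGATGCCAGGGCTAGACAAAAATCTCGGCCTGTCTTTGGG-3'

The complement of CCCAAAGACAGGCCGAGATTTTTGTCTAGCCCTGGCATCTGGGTAGCCAGTAAGGAAGCGGTTTACCGGCCATGGCCTACACAGAAAAC is GGGTTTCTGTCCGGCTCTAAAAACAGATCGGGACCGTAGACCCATCGGTCATTCCTTCGCCAAATGGCCGGTACCGGATGTGTCTTTTG (A↔T, G↔C). DNA strands are antiparallel, so the complementary strand runs 3'→5'; reversing gives the 5'→3' form.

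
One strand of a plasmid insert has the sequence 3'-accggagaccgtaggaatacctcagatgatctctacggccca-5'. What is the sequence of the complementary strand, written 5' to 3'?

5'-TGGCCTCTGGCATCCTTATGGAGTCTACTAGAGATGCCGGGT-3'

The strand is given 3'→5', so its complement runs 5'→3' in the same left-to-right order: pair each base A↔T, G↔C.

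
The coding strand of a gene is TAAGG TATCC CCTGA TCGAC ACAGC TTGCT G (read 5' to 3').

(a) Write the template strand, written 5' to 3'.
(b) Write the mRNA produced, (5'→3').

(a) The template strand is the reverse complement of the coding strand: complement ATTCCATAGGGGACTAGCTGTGTCGAACGAC, then reverse.
(b) mRNA matches the coding strand with T→U.

(a) 5′-CAGCAAGCTGTGTCGATCAGGGGATACCTTA-3′
(b) 5'-UAAGGUAUCCCCUGAUCGACACAGCUUGCUG-3'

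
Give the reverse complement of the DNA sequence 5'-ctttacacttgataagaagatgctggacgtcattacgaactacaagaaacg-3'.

5′-CGTTTCTTGTAGTTCGTAATGACGTCCAGCATCTTCTTATCAAGTGTAAAG-3′

Complement each base (A↔T, G↔C): GAAATGTGAACTATTCTTCTACGACCTGCAGTAATGCTTGATGTTCTTTGC. Then reverse.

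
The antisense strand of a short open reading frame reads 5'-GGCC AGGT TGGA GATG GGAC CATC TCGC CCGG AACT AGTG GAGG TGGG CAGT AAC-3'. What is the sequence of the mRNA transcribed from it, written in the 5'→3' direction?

5'-GUUACUGCCCACCUCCACUAGUUCCGGGCGAGAUGGUCCCAUCUCCAACCUGGCC-3'

The mRNA has the sequence of the coding strand (reverse complement of the template) with T→U. Reverse complement of GGCCAGGTTGGAGATGGGACCATCTCGCCCGGAACTAGTGGAGGTGGGCAGTAAC is GTTACTGCCCACCTCCACTAGTTCCGGGCGAGATGGTCCCATCTCCAACCTGGCC; then T→U.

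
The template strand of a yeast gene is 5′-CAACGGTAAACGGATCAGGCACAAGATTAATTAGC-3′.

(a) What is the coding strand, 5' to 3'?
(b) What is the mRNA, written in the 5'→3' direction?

(a) The coding strand is the reverse complement of the template: complement GTTGCCATTTGCCTAGTCCGTGTTCTAATTAATCG, then reverse.
(b) mRNA has the coding-strand sequence with T→U.

(a) 5'-GCTAATTAATCTTGTGCCTGATCCGTTTACCGTTG-3'
(b) 5'-GCUAAUUAAUCUUGUGCCUGAUCCGUUUACCGUUG-3'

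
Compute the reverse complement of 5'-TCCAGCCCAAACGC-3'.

Reading the sequence 3'→5' and pairing each base (A↔T, G↔C) gives the reverse complement directly.

5'-GCGTTTGGGCTGGA-3'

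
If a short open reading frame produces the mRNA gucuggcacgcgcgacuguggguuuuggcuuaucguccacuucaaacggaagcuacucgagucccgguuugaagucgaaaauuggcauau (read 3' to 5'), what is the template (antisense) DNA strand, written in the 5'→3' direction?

Written 5'→3' the mRNA is UAUACGGUUAAAAGCUGAAGUUUGGCCCUGAGCUCAUCGAAGGCAAACUUCACCUGCUAUUCGGUUUUGGGUGUCAGCGCGCACGGUCUG, so the coding DNA strand is TATACGGTTAAAAGCTGAAGTTTGGCCCTGAGCTCATCGAAGGCAAACTTCACCTGCTATTCGGTTTTGGGTGTCAGCGCGCACGGTCTG. The template is its reverse complement.

5'-CAGACCGTGCGCGCTGACACCCAAAACCGAATAGCAGGTGAAGTTTGCCTTCGATGAGCTCAGGGCCAAACTTCAGCTTTTAACCGTATA-3'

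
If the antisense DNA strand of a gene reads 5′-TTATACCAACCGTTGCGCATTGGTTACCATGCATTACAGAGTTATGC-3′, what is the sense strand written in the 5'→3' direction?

The coding strand is complementary and antiparallel to the template: take the complement (A↔T, G↔C) and reverse.

5'-GCATAACTCTGTAATGCATGGTAACCAATGCGCAACGGTTGGTATAA-3'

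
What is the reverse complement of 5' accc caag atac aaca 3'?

5′-TGTTGTATCTTGGGGT-3′

Reading the sequence 3'→5' and pairing each base (A↔T, G↔C) gives the reverse complement directly.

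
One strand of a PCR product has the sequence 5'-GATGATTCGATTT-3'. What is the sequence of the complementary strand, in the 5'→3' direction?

5'-AAATCGAATCATC-3'

Pairing A↔T and G↔C gives CTACTAAGCTAAA, running 3'→5'. Reverse for the 5'→3' convention.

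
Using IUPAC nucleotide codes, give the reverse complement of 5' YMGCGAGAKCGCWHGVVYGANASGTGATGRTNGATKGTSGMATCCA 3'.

5'-TGGATKCSACMATCNAYCATCACSTNTCRBBCDWGCGMTCTCGCKR-3'

Standard pairs A↔T, G↔C; ambiguity codes pair R↔Y, M↔K, W↔W, S↔S, H↔D, V↔B, N↔N. Complement (RKCGCTCTMGCGWDCBBRCTNTSCACTACYANCTAMCASCKTAGGT), then reverse for 5'→3'.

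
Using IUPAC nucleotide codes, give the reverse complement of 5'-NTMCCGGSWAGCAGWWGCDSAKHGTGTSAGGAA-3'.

5′-TTCCTSACACDMTSHGCWWCTGCTWSCCGGKAN-3′

Standard pairs A↔T, G↔C; ambiguity codes pair M↔K, W↔W, S↔S, D↔H, N↔N. Complement (NAKGGCCSWTCGTCWWCGHSTMDCACASTCCTT), then reverse for 5'→3'.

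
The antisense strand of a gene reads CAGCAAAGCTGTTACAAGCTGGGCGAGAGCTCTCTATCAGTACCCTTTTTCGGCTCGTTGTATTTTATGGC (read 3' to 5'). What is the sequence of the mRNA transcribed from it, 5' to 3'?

5′-GUCGUUUCGACAAUGUUCGACCCGCUCUCGAGAGAUAGUCAUGGGAAAAAGCCGAGCAACAUAAAAUACCG-3′

Reading the template 3'→5' as shown, RNA polymerase pairs each base (A→U, T→A, G↔C) to build mRNA 5'→3' directly.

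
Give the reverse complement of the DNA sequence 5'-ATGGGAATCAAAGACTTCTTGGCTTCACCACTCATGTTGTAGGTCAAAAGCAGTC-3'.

5'-GACTGCTTTTGACCTACAACATGAGTGGTGAAGCCAAGAAGTCTTTGATTCCCAT-3'

Complement each base (A↔T, G↔C): TACCCTTAGTTTCTGAAGAACCGAAGTGGTGAGTACAACATCCAGTTTTCGTCAG. Then reverse.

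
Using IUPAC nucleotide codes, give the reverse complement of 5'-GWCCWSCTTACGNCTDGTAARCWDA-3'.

5'-THWGYTTACHAGNCGTAAGSWGGWC-3'

Standard pairs A↔T, G↔C; ambiguity codes pair R↔Y, W↔W, S↔S, D↔H, N↔N. Complement (CWGGWSGAATGCNGAHCATTYGWHT), then reverse for 5'→3'.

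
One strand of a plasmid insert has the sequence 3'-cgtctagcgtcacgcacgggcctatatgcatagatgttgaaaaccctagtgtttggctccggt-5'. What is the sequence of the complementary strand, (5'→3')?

The strand is given 3'→5', so its complement runs 5'→3' in the same left-to-right order: pair each base A↔T, G↔C.

5′-GCAGATCGCAGTGCGTGCCCGGATATACGTATCTACAACTTTTGGGATCACAAACCGAGGCCA-3′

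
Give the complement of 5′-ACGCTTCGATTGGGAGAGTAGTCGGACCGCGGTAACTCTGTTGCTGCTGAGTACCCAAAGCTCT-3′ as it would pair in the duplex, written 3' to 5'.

Base-pairing A↔T, G↔C gives the complement. The complementary strand is antiparallel, so paired with a 5'→3' strand it runs 3'→5'.

3'-TGCGAAGCTAACCCTCTCATCAGCCTGGCGCCATTGAGACAACGACGACTCATGGGTTTCGAGA-5'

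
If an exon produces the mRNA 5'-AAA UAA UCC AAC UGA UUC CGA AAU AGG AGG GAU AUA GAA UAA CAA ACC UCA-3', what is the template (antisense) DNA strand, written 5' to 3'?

Replace U with T to get the coding DNA strand: AAATAATCCAACTGATTCCGAAATAGGAGGGATATAGAATAACAAACCTCA. The template strand is its reverse complement (complement TTTATTAGGTTGACTAAGGCTTTATCCTCCCTATATCTTATTGTTTGGAGT, then reverse).

5'-TGAGGTTTGTTATTCTATATCCCTCCTATTTCGGAATCAGTTGGATTATTT-3'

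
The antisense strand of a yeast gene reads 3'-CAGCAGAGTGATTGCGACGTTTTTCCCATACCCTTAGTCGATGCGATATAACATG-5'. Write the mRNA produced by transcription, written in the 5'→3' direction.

5'-GUCGUCUCACUAACGCUGCAAAAAGGGUAUGGGAAUCAGCUACGCUAUAUUGUAC-3'

Reading the template 3'→5' as shown, RNA polymerase pairs each base (A→U, T→A, G↔C) to build mRNA 5'→3' directly.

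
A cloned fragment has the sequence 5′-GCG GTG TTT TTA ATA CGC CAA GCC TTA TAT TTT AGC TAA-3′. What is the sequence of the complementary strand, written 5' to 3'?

Pairing A↔T and G↔C gives CGCCACAAAAATTATGCGGTTCGGAATATAAAATCGATT, running 3'→5'. Reverse for the 5'→3' convention.

5'-TTAGCTAAAATATAAGGCTTGGCGTATTAAAAACACCGC-3'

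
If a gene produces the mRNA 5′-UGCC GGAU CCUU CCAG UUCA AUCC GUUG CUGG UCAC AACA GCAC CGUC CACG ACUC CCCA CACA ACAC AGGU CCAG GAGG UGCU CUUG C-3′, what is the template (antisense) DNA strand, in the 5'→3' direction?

Replace U with T to get the coding DNA strand: TGCCGGATCCTTCCAGTTCAATCCGTTGCTGGTCACAACAGCACCGTCCACGACTCCCCACACAACACAGGTCCAGGAGGTGCTCTTGC. The template strand is its reverse complement (complement ACGGCCTAGGAAGGTCAAGTTAGGCAACGACCAGTGTTGTCGTGGCAGGTGCTGAGGGGTGTGTTGTGTCCAGGTCCTCCACGAGAACG, then reverse).

5′-GCAAGAGCACCTCCTGGACCTGTGTTGTGTGGGGAGTCGTGGACGGTGCTGTTGTGACCAGCAACGGATTGAACTGGAAGGATCCGGCA-3′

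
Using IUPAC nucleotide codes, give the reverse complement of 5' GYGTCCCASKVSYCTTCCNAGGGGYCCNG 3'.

5'-CNGGRCCCCTNGGAAGRSBMSTGGGACRC-3'

Standard pairs A↔T, G↔C; ambiguity codes pair Y↔R, K↔M, S↔S, V↔B, N↔N. Complement (CRCAGGGTSMBSRGAAGGNTCCCCRGGNC), then reverse for 5'→3'.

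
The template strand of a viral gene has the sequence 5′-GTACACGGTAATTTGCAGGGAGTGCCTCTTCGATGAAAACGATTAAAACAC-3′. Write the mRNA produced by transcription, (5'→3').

5'-GUGUUUUAAUCGUUUUCAUCGAAGAGGCACUCCCUGCAAAUUACCGUGUAC-3'

RNA polymerase reads the template 3'→5' and synthesizes mRNA 5'→3' by base-pairing (A→U, T→A, G↔C). The complement of the template is CATGTGCCATTAAACGTCCCTCACGGAGAAGCTACTTTTGCTAATTTTGTG; antiparallel, so 5'→3' the coding strand is GTGTTTTAATCGTTTTCATCGAAGAGGCACTCCCTGCAAATTACCGTGTAC. Replace T with U for the mRNA.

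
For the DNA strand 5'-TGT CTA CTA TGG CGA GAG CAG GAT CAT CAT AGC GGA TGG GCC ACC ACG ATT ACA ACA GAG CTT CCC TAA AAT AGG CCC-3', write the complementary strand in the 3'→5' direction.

Base-pairing A↔T, G↔C gives the complement. The complementary strand is antiparallel, so paired with a 5'→3' strand it runs 3'→5'.

3′-ACAGATGATACCGCTCTCGTCCTAGTAGTATCGCCTACCCGGTGGTGCTAATGTTGTCTCGAAGGGATTTTATCCGGG-5′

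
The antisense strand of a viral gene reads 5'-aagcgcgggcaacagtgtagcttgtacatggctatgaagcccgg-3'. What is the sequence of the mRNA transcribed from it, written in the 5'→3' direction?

5'-CCGGGCUUCAUAGCCAUGUACAAGCUACACUGUUGCCCGCGCUU-3'

RNA polymerase reads the template 3'→5' and synthesizes mRNA 5'→3' by base-pairing (A→U, T→A, G↔C). The complement of the template is TTCGCGCCCGTTGTCACATCGAACATGTACCGATACTTCGGGCC; antiparallel, so 5'→3' the coding strand is CCGGGCTTCATAGCCATGTACAAGCTACACTGTTGCCCGCGCTT. Replace T with U for the mRNA.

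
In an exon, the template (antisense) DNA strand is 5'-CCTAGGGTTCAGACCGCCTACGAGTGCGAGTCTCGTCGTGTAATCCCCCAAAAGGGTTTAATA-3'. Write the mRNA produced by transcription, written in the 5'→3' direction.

5'-UAUUAAACCCUUUUGGGGGAUUACACGACGAGACUCGCACUCGUAGGCGGUCUGAACCCUAGG-3'

RNA polymerase reads the template 3'→5' and synthesizes mRNA 5'→3' by base-pairing (A→U, T→A, G↔C). The complement of the template is GGATCCCAAGTCTGGCGGATGCTCACGCTCAGAGCAGCACATTAGGGGGTTTTCCCAAATTAT; antiparallel, so 5'→3' the coding strand is TATTAAACCCTTTTGGGGGATTACACGACGAGACTCGCACTCGTAGGCGGTCTGAACCCTAGG. Replace T with U for the mRNA.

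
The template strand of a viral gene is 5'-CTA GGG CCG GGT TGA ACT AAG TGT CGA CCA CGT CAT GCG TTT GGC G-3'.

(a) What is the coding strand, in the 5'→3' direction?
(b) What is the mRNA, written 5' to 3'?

(a) 5'-CGCCAAACGCATGACGTGGTCGACACTTAGTTCAACCCGGCCCTAG-3'
(b) 5'-CGCCAAACGCAUGACGUGGUCGACACUUAGUUCAACCCGGCCCUAG-3'

(a) The coding strand is the reverse complement of the template: complement GATCCCGGCCCAACTTGATTCACAGCTGGTGCAGTACGCAAACCGC, then reverse.
(b) mRNA has the coding-strand sequence with T→U.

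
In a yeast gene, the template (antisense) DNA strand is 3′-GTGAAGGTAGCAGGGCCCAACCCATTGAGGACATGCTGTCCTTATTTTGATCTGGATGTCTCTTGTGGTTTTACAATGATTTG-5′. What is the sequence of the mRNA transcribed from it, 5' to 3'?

Reading the template 3'→5' as shown, RNA polymerase pairs each base (A→U, T→A, G↔C) to build mRNA 5'→3' directly.

5'-CACUUCCAUCGUCCCGGGUUGGGUAACUCCUGUACGACAGGAAUAAAACUAGACCUACAGAGAACACCAAAAUGUUACUAAAC-3'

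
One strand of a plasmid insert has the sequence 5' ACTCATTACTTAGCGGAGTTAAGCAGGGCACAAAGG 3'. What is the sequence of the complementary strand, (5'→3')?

The complement of ACTCATTACTTAGCGGAGTTAAGCAGGGCACAAAGG is TGAGTAATGAATCGCCTCAATTCGTCCCGTGTTTCC (A↔T, G↔C). DNA strands are antiparallel, so the complementary strand runs 3'→5'; reversing gives the 5'→3' form.

5'-CCTTTGTGCCCTGCTTAACTCCGCTAAGTAATGAGT-3'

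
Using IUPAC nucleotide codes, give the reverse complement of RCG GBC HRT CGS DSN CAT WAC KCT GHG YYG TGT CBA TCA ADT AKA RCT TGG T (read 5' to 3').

Standard pairs A↔T, G↔C; ambiguity codes pair R↔Y, K↔M, W↔W, S↔S, B↔V, D↔H, N↔N. Complement (YGCCVGDYAGCSHSNGTAWTGMGACDCRRCACAGVTAGTTHATMTYGAACCA), then reverse for 5'→3'.

5'-ACCAAGYTMTAHTTGATVGACACRRCDCAGMGTWATGNSHSCGAYDGVCCGY-3'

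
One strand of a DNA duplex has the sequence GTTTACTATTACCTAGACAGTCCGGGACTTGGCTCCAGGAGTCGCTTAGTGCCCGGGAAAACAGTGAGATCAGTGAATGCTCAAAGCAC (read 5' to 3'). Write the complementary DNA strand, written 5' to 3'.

5'-GTGCTTTGAGCATTCACTGATCTCACTGTTTTCCCGGGCACTAAGCGACTCCTGGAGCCAAGTCCCGGACTGTCTAGGTAATAGTAAAC-3'

Pairing A↔T and G↔C gives CAAATGATAATGGATCTGTCAGGCCCTGAACCGAGGTCCTCAGCGAATCACGGGCCCTTTTGTCACTCTAGTCACTTACGAGTTTCGTG, running 3'→5'. Reverse for the 5'→3' convention.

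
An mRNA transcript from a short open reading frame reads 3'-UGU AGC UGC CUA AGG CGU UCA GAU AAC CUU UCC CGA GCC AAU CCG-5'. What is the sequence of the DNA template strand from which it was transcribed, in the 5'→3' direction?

5′-ACATCGACGGATTCCGCAAGTCTATTGGAAAGGGCTCGGTTAGGC-3′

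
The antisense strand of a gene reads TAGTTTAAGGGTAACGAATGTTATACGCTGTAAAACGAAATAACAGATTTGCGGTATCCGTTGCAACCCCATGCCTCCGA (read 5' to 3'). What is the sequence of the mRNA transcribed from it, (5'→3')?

5'-UCGGAGGCAUGGGGUUGCAACGGAUACCGCAAAUCUGUUAUUUCGUUUUACAGCGUAUAACAUUCGUUACCCUUAAACUA-3'

RNA polymerase reads the template 3'→5' and synthesizes mRNA 5'→3' by base-pairing (A→U, T→A, G↔C). The complement of the template is ATCAAATTCCCATTGCTTACAATATGCGACATTTTGCTTTATTGTCTAAACGCCATAGGCAACGTTGGGGTACGGAGGCT; antiparallel, so 5'→3' the coding strand is TCGGAGGCATGGGGTTGCAACGGATACCGCAAATCTGTTATTTCGTTTTACAGCGTATAACATTCGTTACCCTTAAACTA. Replace T with U for the mRNA.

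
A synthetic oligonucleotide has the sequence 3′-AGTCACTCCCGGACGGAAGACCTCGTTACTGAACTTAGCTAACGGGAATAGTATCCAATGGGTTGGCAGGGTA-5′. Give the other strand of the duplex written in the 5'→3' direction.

The strand is given 3'→5', so its complement runs 5'→3' in the same left-to-right order: pair each base A↔T, G↔C.

5'-TCAGTGAGGGCCTGCCTTCTGGAGCAATGACTTGAATCGATTGCCCTTATCATAGGTTACCCAACCGTCCCAT-3'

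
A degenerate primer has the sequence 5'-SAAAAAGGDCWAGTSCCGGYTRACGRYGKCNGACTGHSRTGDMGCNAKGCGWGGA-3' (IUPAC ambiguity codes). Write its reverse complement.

Standard pairs A↔T, G↔C; ambiguity codes pair R↔Y, M↔K, W↔W, S↔S, D↔H, N↔N. Complement (STTTTTCCHGWTCASGGCCRAYTGCYRCMGNCTGACDSYACHKCGNTMCGCWCCT), then reverse for 5'→3'.

5′-TCCWCGCMTNGCKHCAYSDCAGTCNGMCRYCGTYARCCGGSACTWGHCCTTTTTS-3′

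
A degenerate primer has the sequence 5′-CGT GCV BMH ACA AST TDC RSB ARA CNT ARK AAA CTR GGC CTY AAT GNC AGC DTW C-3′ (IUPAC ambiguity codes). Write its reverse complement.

5'-GWAHGCTGNCATTRAGGCCYAGTTTMYTANGTYTVSYGHAASTTGTDKVBGCACG-3'

Standard pairs A↔T, G↔C; ambiguity codes pair R↔Y, M↔K, W↔W, S↔S, B↔V, D↔H, N↔N. Complement (GCACGBVKDTGTTSAAHGYSVTYTGNATYMTTTGAYCCGGARTTACNGTCGHAWG), then reverse for 5'→3'.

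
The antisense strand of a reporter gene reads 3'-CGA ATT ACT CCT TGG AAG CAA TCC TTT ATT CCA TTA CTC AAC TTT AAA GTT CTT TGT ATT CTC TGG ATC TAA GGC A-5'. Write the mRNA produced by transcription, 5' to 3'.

Reading the template 3'→5' as shown, RNA polymerase pairs each base (A→U, T→A, G↔C) to build mRNA 5'→3' directly.

5'-GCUUAAUGAGGAACCUUCGUUAGGAAAUAAGGUAAUGAGUUGAAAUUUCAAGAAACAUAAGAGACCUAGAUUCCGU-3'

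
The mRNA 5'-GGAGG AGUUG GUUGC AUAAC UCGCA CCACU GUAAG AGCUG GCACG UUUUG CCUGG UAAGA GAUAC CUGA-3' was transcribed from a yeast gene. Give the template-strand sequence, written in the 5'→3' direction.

5′-TCAGGTATCTCTTACCAGGCAAAACGTGCCAGCTCTTACAGTGGTGCGAGTTATGCAACCAACTCCTCC-3′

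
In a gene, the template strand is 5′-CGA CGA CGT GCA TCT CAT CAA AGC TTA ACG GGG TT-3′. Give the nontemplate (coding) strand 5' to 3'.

5′-AACCCCGTTAAGCTTTGATGAGATGCACGTCGTCG-3′

The coding strand is complementary and antiparallel to the template: take the complement (A↔T, G↔C) and reverse.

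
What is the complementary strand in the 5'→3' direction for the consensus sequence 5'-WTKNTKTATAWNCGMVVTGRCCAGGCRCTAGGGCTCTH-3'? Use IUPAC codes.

5'-DAGAGCCCTAGYGCCTGGYCABBKCGNWTATAMANMAW-3'

Standard pairs A↔T, G↔C; ambiguity codes pair R↔Y, M↔K, W↔W, H↔D, V↔B, N↔N. Complement (WAMNAMATATWNGCKBBACYGGTCCGYGATCCCGAGAD), then reverse for 5'→3'.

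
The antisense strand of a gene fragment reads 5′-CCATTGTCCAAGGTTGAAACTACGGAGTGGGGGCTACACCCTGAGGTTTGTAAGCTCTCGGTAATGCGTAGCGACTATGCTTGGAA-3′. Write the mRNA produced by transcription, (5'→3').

5'-UUCCAAGCAUAGUCGCUACGCAUUACCGAGAGCUUACAAACCUCAGGGUGUAGCCCCCACUCCGUAGUUUCAACCUUGGACAAUGG-3'

The mRNA has the sequence of the coding strand (reverse complement of the template) with T→U. Reverse complement of CCATTGTCCAAGGTTGAAACTACGGAGTGGGGGCTACACCCTGAGGTTTGTAAGCTCTCGGTAATGCGTAGCGACTATGCTTGGAA is TTCCAAGCATAGTCGCTACGCATTACCGAGAGCTTACAAACCTCAGGGTGTAGCCCCCACTCCGTAGTTTCAACCTTGGACAATGG; then T→U.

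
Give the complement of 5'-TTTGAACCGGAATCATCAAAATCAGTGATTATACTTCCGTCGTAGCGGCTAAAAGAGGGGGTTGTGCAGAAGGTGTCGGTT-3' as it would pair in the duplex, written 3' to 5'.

Base-pairing A↔T, G↔C gives the complement. The complementary strand is antiparallel, so paired with a 5'→3' strand it runs 3'→5'.

3'-AAACTTGGCCTTAGTAGTTTTAGTCACTAATATGAAGGCAGCATCGCCGATTTTCTCCCCCAACACGTCTTCCACAGCCAA-5'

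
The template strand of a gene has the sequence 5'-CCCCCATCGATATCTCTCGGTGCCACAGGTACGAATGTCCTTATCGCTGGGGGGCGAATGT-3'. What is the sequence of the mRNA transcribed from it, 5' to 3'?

RNA polymerase reads the template 3'→5' and synthesizes mRNA 5'→3' by base-pairing (A→U, T→A, G↔C). The complement of the template is GGGGGTAGCTATAGAGAGCCACGGTGTCCATGCTTACAGGAATAGCGACCCCCCGCTTACA; antiparallel, so 5'→3' the coding strand is ACATTCGCCCCCCAGCGATAAGGACATTCGTACCTGTGGCACCGAGAGATATCGATGGGGG. Replace T with U for the mRNA.

5'-ACAUUCGCCCCCCAGCGAUAAGGACAUUCGUACCUGUGGCACCGAGAGAUAUCGAUGGGGG-3'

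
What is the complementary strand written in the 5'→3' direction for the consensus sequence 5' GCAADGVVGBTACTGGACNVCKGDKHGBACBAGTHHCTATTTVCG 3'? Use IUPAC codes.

5'-CGBAAATAGDDACTVGTVCDMHCMGBNGTCCAGTAVCBBCHTTGC-3'

Standard pairs A↔T, G↔C; ambiguity codes pair K↔M, B↔V, D↔H, N↔N. Complement (CGTTHCBBCVATGACCTGNBGMCHMDCVTGVTCADDGATAAABGC), then reverse for 5'→3'.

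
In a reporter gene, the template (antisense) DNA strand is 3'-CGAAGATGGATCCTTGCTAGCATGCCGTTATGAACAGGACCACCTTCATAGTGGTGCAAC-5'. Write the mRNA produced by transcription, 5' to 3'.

5′-GCUUCUACCUAGGAACGAUCGUACGGCAAUACUUGUCCUGGUGGAAGUAUCACCACGUUG-3′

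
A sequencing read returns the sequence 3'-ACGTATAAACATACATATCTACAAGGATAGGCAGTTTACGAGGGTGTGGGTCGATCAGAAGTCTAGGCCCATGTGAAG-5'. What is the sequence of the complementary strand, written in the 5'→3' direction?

The strand is given 3'→5', so its complement runs 5'→3' in the same left-to-right order: pair each base A↔T, G↔C.

5'-TGCATATTTGTATGTATAGATGTTCCTATCCGTCAAATGCTCCCACACCCAGCTAGTCTTCAGATCCGGGTACACTTC-3'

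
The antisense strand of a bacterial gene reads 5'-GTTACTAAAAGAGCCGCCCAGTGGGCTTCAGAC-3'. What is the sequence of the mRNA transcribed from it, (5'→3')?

5′-GUCUGAAGCCCACUGGGCGGCUCUUUUAGUAAC-3′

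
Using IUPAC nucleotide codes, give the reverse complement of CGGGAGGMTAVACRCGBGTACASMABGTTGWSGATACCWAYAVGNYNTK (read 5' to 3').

5'-MANRNCBTRTWGGTATCSWCAACVTKSTGTACVCGYGTBTAKCCTCCCG-3'

Standard pairs A↔T, G↔C; ambiguity codes pair R↔Y, M↔K, W↔W, S↔S, B↔V, N↔N. Complement (GCCCTCCKATBTGYGCVCATGTSKTVCAACWSCTATGGWTRTBCNRNAM), then reverse for 5'→3'.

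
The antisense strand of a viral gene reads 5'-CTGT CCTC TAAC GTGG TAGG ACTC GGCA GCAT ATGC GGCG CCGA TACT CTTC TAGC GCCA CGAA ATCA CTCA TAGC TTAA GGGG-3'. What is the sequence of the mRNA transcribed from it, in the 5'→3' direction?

RNA polymerase reads the template 3'→5' and synthesizes mRNA 5'→3' by base-pairing (A→U, T→A, G↔C). The complement of the template is GACAGGAGATTGCACCATCCTGAGCCGTCGTATACGCCGCGGCTATGAGAAGATCGCGGTGCTTTAGTGAGTATCGAATTCCCC; antiparallel, so 5'→3' the coding strand is CCCCTTAAGCTATGAGTGATTTCGTGGCGCTAGAAGAGTATCGGCGCCGCATATGCTGCCGAGTCCTACCACGTTAGAGGACAG. Replace T with U for the mRNA.

5'-CCCCUUAAGCUAUGAGUGAUUUCGUGGCGCUAGAAGAGUAUCGGCGCCGCAUAUGCUGCCGAGUCCUACCACGUUAGAGGACAG-3'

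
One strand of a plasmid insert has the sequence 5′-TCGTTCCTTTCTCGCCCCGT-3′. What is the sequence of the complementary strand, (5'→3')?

Pairing A↔T and G↔C gives AGCAAGGAAAGAGCGGGGCA, running 3'→5'. Reverse for the 5'→3' convention.

5'-ACGGGGCGAGAAAGGAACGA-3'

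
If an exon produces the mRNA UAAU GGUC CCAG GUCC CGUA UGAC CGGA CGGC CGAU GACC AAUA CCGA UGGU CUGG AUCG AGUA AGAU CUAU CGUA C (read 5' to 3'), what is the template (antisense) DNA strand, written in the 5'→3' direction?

5′-GTACGATAGATCTTACTCGATCCAGACCATCGGTATTGGTCATCGGCCGTCCGGTCATACGGGACCTGGGACCATTA-3′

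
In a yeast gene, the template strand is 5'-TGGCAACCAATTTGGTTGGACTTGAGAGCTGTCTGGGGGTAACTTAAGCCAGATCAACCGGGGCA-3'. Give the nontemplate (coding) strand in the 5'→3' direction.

The coding strand is complementary and antiparallel to the template: take the complement (A↔T, G↔C) and reverse.

5'-TGCCCCGGTTGATCTGGCTTAAGTTACCCCCAGACAGCTCTCAAGTCCAACCAAATTGGTTGCCA-3'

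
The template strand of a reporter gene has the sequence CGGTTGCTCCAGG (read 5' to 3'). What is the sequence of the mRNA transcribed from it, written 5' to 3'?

The mRNA has the sequence of the coding strand (reverse complement of the template) with T→U. Reverse complement of CGGTTGCTCCAGG is CCTGGAGCAACCG; then T→U.

5'-CCUGGAGCAACCG-3'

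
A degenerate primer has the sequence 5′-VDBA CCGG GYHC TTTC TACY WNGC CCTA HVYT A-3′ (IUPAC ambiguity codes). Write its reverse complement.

Standard pairs A↔T, G↔C; ambiguity codes pair Y↔R, W↔W, B↔V, D↔H, N↔N. Complement (BHVTGGCCCRDGAAAGATGRWNCGGGATDBRAT), then reverse for 5'→3'.

5′-TARBDTAGGGCNWRGTAGAAAGDRCCCGGTVHB-3′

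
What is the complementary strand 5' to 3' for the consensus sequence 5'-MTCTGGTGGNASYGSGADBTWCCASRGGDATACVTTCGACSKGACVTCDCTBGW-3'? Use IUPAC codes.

5′-WCVAGHGABGTCMSGTCGAABGTATHCCYSTGGWAVHTCSCRSTNCCACCAGAK-3′

Standard pairs A↔T, G↔C; ambiguity codes pair R↔Y, M↔K, W↔W, S↔S, B↔V, D↔H, N↔N. Complement (KAGACCACCNTSRCSCTHVAWGGTSYCCHTATGBAAGCTGSMCTGBAGHGAVCW), then reverse for 5'→3'.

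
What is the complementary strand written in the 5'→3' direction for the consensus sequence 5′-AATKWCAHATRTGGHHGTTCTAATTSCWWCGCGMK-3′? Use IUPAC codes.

5′-MKCGCGWWGSAATTAGAACDDCCAYATDTGWMATT-3′

Standard pairs A↔T, G↔C; ambiguity codes pair R↔Y, M↔K, W↔W, S↔S, H↔D. Complement (TTAMWGTDTAYACCDDCAAGATTAASGWWGCGCKM), then reverse for 5'→3'.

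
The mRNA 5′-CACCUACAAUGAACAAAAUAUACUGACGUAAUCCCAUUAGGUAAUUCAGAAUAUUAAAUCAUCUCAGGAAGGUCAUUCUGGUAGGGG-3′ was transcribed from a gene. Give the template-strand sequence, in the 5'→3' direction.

5′-CCCCTACCAGAATGACCTTCCTGAGATGATTTAATATTCTGAATTACCTAATGGGATTACGTCAGTATATTTTGTTCATTGTAGGTG-3′

Replace U with T to get the coding DNA strand: CACCTACAATGAACAAAATATACTGACGTAATCCCATTAGGTAATTCAGAATATTAAATCATCTCAGGAAGGTCATTCTGGTAGGGG. The template strand is its reverse complement (complement GTGGATGTTACTTGTTTTATATGACTGCATTAGGGTAATCCATTAAGTCTTATAATTTAGTAGAGTCCTTCCAGTAAGACCATCCCC, then reverse).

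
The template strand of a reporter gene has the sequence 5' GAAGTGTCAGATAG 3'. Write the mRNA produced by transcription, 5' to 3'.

5′-CUAUCUGACACUUC-3′

RNA polymerase reads the template 3'→5' and synthesizes mRNA 5'→3' by base-pairing (A→U, T→A, G↔C). The complement of the template is CTTCACAGTCTATC; antiparallel, so 5'→3' the coding strand is CTATCTGACACTTC. Replace T with U for the mRNA.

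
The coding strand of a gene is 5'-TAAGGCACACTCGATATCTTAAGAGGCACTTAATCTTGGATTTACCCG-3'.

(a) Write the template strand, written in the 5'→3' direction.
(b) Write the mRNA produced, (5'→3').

(a) 5'-CGGGTAAATCCAAGATTAAGTGCCTCTTAAGATATCGAGTGTGCCTTA-3'
(b) 5'-UAAGGCACACUCGAUAUCUUAAGAGGCACUUAAUCUUGGAUUUACCCG-3'

(a) The template strand is the reverse complement of the coding strand: complement ATTCCGTGTGAGCTATAGAATTCTCCGTGAATTAGAACCTAAATGGGC, then reverse.
(b) mRNA matches the coding strand with T→U.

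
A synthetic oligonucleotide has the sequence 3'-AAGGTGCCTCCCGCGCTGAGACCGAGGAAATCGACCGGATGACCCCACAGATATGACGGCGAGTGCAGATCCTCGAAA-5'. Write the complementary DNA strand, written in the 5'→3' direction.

5'-TTCCACGGAGGGCGCGACTCTGGCTCCTTTAGCTGGCCTACTGGGGTGTCTATACTGCCGCTCACGTCTAGGAGCTTT-3'

The strand is given 3'→5', so its complement runs 5'→3' in the same left-to-right order: pair each base A↔T, G↔C.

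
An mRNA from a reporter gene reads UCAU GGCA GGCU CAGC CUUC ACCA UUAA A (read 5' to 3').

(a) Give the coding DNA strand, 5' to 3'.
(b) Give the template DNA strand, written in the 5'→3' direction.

(a) The coding strand matches the mRNA with U→T.
(b) The template strand is the reverse complement of the coding strand.

(a) 5'-TCATGGCAGGCTCAGCCTTCACCATTAAA-3'
(b) 5'-TTTAATGGTGAAGGCTGAGCCTGCCATGA-3'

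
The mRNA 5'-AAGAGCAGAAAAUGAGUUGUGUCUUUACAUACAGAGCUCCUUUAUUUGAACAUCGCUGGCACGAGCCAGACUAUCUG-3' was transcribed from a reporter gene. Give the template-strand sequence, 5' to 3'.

5'-CAGATAGTCTGGCTCGTGCCAGCGATGTTCAAATAAAGGAGCTCTGTATGTAAAGACACAACTCATTTTCTGCTCTT-3'

Replace U with T to get the coding DNA strand: AAGAGCAGAAAATGAGTTGTGTCTTTACATACAGAGCTCCTTTATTTGAACATCGCTGGCACGAGCCAGACTATCTG. The template strand is its reverse complement (complement TTCTCGTCTTTTACTCAACACAGAAATGTATGTCTCGAGGAAATAAACTTGTAGCGACCGTGCTCGGTCTGATAGAC, then reverse).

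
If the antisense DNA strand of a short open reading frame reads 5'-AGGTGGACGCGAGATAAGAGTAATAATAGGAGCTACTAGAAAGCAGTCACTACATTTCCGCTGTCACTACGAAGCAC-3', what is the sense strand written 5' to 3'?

5'-GTGCTTCGTAGTGACAGCGGAAATGTAGTGACTGCTTTCTAGTAGCTCCTATTATTACTCTTATCTCGCGTCCACCT-3'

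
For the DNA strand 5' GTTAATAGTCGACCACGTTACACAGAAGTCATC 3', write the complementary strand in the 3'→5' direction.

Base-pairing A↔T, G↔C gives the complement. The complementary strand is antiparallel, so paired with a 5'→3' strand it runs 3'→5'.

3'-CAATTATCAGCTGGTGCAATGTGTCTTCAGTAG-5'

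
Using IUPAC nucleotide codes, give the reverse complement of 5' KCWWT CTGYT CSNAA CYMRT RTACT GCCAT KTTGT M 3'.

Standard pairs A↔T, G↔C; ambiguity codes pair R↔Y, M↔K, W↔W, S↔S, N↔N. Complement (MGWWAGACRAGSNTTGRKYAYATGACGGTAMAACAK), then reverse for 5'→3'.

5'-KACAAMATGGCAGTAYAYKRGTTNSGARCAGAWWGM-3'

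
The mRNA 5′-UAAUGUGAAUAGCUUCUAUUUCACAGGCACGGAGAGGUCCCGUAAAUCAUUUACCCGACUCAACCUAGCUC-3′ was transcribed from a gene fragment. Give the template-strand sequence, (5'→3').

Replace U with T to get the coding DNA strand: TAATGTGAATAGCTTCTATTTCACAGGCACGGAGAGGTCCCGTAAATCATTTACCCGACTCAACCTAGCTC. The template strand is its reverse complement (complement ATTACACTTATCGAAGATAAAGTGTCCGTGCCTCTCCAGGGCATTTAGTAAATGGGCTGAGTTGGATCGAG, then reverse).

5′-GAGCTAGGTTGAGTCGGGTAAATGATTTACGGGACCTCTCCGTGCCTGTGAAATAGAAGCTATTCACATTA-3′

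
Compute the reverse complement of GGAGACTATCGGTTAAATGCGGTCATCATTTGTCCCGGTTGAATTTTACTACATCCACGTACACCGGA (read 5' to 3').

5'-TCCGGTGTACGTGGATGTAGTAAAATTCAACCGGGACAAATGATGACCGCATTTAACCGATAGTCTCC-3'

Reading the sequence 3'→5' and pairing each base (A↔T, G↔C) gives the reverse complement directly.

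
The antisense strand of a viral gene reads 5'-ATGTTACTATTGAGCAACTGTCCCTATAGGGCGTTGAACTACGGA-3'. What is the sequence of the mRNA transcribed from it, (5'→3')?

RNA polymerase reads the template 3'→5' and synthesizes mRNA 5'→3' by base-pairing (A→U, T→A, G↔C). The complement of the template is TACAATGATAACTCGTTGACAGGGATATCCCGCAACTTGATGCCT; antiparallel, so 5'→3' the coding strand is TCCGTAGTTCAACGCCCTATAGGGACAGTTGCTCAATAGTAACAT. Replace T with U for the mRNA.

5'-UCCGUAGUUCAACGCCCUAUAGGGACAGUUGCUCAAUAGUAACAU-3'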